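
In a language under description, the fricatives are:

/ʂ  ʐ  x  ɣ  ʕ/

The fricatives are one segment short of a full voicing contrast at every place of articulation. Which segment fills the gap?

place of articulation  voiceless  voiced  
retroflex         ʂ         ʐ       
velar             x         ɣ       
pharyngeal        —         ʕ       
The pharyngeal row has no voiceless member, so the gap is the voiceless pharyngeal fricative /ħ/.

/ħ/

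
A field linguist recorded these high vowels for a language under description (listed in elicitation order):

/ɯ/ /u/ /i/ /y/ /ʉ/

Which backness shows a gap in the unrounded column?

central

Unrounded: /i/ (front), /ɯ/ (back).
Rounded: /y/ (front), /ʉ/ (central), /u/ (back).
Every backness has an unrounded member except central, where /ɨ/ would be expected.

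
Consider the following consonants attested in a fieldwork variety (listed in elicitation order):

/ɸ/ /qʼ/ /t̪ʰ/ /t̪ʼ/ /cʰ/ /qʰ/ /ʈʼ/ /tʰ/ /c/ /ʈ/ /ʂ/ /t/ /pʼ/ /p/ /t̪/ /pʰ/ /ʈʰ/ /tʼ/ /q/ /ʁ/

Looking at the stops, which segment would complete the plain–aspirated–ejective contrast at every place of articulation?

place of articulation  plain     aspirated  ejective
bilabial          p         pʰ        pʼ      
dental            t̪        t̪ʰ       t̪ʼ     
alveolar          t         tʰ        tʼ      
retroflex         ʈ         ʈʰ        ʈʼ      
palatal           c         cʰ        —       
uvular            q         qʰ        qʼ      
The palatal row has no ejective member, so the gap is the ejective palatal stop /cʼ/.

/cʼ/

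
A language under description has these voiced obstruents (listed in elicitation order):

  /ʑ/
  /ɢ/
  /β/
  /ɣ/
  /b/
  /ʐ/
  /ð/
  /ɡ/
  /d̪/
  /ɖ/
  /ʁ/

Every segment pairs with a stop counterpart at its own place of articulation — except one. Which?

Bilabial: /b/ ~ /β/
Dental: /d̪/ ~ /ð/
Retroflex: /ɖ/ ~ /ʐ/
Velar: /ɡ/ ~ /ɣ/
Uvular: /ɢ/ ~ /ʁ/
Alveolo-palatal: only /ʑ/ (fricative); no stop partner.
So /ʑ/ is the unpaired segment.

/ʑ/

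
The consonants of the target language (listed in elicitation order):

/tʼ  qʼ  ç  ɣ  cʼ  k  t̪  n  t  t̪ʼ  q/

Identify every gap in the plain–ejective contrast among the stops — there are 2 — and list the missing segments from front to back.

/c/, /kʼ/

dental: plain /t̪/, ejective /t̪ʼ/.
alveolar: plain /t/, ejective /tʼ/.
palatal: plain —, ejective /cʼ/.
velar: plain /k/, ejective —.
uvular: plain /q/, ejective /qʼ/.
Gaps, from front to back: palatal lacks plain (/c/); velar lacks ejective (/kʼ/).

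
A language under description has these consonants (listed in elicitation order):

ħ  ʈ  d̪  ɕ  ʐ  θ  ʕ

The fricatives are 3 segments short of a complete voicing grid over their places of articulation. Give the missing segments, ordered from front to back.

Voiceless: /θ/ (dental), /ɕ/ (alveolo-palatal), /ħ/ (pharyngeal).
Voiced: /ʐ/ (retroflex), /ʕ/ (pharyngeal).
Gaps, from front to back: dental lacks voiced (/ð/); retroflex lacks voiceless (/ʂ/); alveolo-palatal lacks voiced (/ʑ/).

/ð/, /ʂ/, /ʑ/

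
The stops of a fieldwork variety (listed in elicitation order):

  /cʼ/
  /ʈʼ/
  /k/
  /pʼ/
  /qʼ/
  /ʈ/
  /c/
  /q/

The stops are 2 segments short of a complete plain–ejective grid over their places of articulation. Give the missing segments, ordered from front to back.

/p/, /kʼ/

bilabial: plain —, ejective /pʼ/.
retroflex: plain /ʈ/, ejective /ʈʼ/.
palatal: plain /c/, ejective /cʼ/.
velar: plain /k/, ejective —.
uvular: plain /q/, ejective /qʼ/.
Gaps, from front to back: bilabial lacks plain (/p/); velar lacks ejective (/kʼ/).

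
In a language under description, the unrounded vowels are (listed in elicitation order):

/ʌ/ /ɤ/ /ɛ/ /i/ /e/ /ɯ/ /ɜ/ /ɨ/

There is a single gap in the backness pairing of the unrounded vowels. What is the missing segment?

height            front     central   back    
high              i         ɨ         ɯ       
high-mid          e         —         ɤ       
low-mid           ɛ         ɜ         ʌ       
The high-mid row has no central member, so the gap is the high-mid central unrounded vowel /ɘ/.

/ɘ/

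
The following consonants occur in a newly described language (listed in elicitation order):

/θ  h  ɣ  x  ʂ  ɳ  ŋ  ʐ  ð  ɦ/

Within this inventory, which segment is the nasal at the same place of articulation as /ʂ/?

/ɳ/

/ʂ/ is a voiceless retroflex fricative.
The nasal at the same place is a retroflex nasal — in this inventory, /ɳ/.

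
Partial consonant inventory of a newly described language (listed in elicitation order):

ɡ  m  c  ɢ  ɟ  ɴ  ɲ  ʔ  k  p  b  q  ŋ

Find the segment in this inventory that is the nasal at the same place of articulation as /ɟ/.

/ɟ/ is a voiced palatal stop.
The nasal at the same place is a palatal nasal — in this inventory, /ɲ/.

/ɲ/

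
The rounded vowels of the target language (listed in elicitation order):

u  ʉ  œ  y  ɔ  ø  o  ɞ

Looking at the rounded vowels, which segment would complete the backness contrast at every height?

/ɵ/

Front: /y/ (high), /ø/ (high-mid), /œ/ (low-mid).
Central: /ʉ/ (high), /ɞ/ (low-mid).
Back: /u/ (high), /o/ (high-mid), /ɔ/ (low-mid).
The high-mid row has no central member, so the gap is the high-mid central rounded vowel /ɵ/.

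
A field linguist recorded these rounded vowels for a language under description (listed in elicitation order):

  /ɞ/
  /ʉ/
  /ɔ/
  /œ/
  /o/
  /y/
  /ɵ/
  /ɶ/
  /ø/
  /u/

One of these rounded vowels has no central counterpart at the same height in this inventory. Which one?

High: /y/ ~ /ʉ/ ~ /u/
High-mid: /ø/ ~ /ɵ/ ~ /o/
Low-mid: /œ/ ~ /ɞ/ ~ /ɔ/
Low: only /ɶ/ (front); no central partner.
So /ɶ/ is the unpaired segment.

/ɶ/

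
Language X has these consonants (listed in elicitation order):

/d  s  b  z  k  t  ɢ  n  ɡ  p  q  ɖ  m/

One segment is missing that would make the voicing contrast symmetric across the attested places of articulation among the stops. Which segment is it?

place of articulation  voiceless  voiced  
bilabial          p         b       
alveolar          t         d       
retroflex         —         ɖ       
velar             k         ɡ       
uvular            q         ɢ       
The retroflex row has no voiceless member, so the gap is the voiceless retroflex stop /ʈ/.

/ʈ/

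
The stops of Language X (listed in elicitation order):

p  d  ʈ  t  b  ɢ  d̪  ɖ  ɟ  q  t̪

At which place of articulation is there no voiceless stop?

palatal

Voiceless: /p/ (bilabial), /t̪/ (dental), /t/ (alveolar), /ʈ/ (retroflex), /q/ (uvular).
Voiced: /b/ (bilabial), /d̪/ (dental), /d/ (alveolar), /ɖ/ (retroflex), /ɟ/ (palatal), /ɢ/ (uvular).
Every place of articulation has a voiceless member except palatal, where /c/ would be expected.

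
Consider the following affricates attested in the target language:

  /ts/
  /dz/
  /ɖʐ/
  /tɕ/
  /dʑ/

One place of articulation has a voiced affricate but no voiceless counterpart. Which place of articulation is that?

place of articulation  voiceless  voiced  
alveolar          ts        dz      
retroflex         —         ɖʐ      
alveolo-palatal   tɕ        dʑ      
Every place of articulation has a voiceless member except retroflex, where /ʈʂ/ would be expected.

retroflex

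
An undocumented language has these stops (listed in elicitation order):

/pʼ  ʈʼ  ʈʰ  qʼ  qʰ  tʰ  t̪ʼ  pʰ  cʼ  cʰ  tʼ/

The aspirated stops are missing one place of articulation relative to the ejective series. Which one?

dental

bilabial: aspirated /pʰ/, ejective /pʼ/.
dental: aspirated —, ejective /t̪ʼ/.
alveolar: aspirated /tʰ/, ejective /tʼ/.
retroflex: aspirated /ʈʰ/, ejective /ʈʼ/.
palatal: aspirated /cʰ/, ejective /cʼ/.
uvular: aspirated /qʰ/, ejective /qʼ/.
Every place of articulation has an aspirated member except dental, where /t̪ʰ/ would be expected.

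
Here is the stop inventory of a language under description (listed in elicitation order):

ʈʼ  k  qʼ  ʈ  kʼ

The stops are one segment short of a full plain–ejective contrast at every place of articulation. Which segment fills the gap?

place of articulation  plain     ejective
retroflex         ʈ         ʈʼ      
velar             k         kʼ      
uvular            —         qʼ      
The uvular row has no plain member, so the gap is the plain uvular stop /q/.

/q/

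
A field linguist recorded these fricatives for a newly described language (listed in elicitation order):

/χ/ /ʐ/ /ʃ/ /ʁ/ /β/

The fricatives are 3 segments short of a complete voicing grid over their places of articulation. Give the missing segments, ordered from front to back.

/ɸ/, /ʒ/, /ʂ/

Voiceless: /ʃ/ (postalveolar), /χ/ (uvular).
Voiced: /β/ (bilabial), /ʐ/ (retroflex), /ʁ/ (uvular).
Gaps, from front to back: bilabial lacks voiceless (/ɸ/); postalveolar lacks voiced (/ʒ/); retroflex lacks voiceless (/ʂ/).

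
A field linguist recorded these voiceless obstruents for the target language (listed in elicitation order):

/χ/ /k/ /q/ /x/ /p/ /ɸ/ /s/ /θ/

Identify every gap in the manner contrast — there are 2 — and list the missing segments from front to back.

/t̪/, /t/

bilabial: stop /p/, fricative /ɸ/.
dental: stop —, fricative /θ/.
alveolar: stop —, fricative /s/.
velar: stop /k/, fricative /x/.
uvular: stop /q/, fricative /χ/.
Gaps, from front to back: dental lacks stop (/t̪/); alveolar lacks stop (/t/).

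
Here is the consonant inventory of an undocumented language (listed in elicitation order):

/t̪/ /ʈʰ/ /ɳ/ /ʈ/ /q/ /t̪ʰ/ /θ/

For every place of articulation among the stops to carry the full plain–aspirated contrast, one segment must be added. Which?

/qʰ/

place of articulation  plain     aspirated
dental            t̪        t̪ʰ     
retroflex         ʈ         ʈʰ      
uvular            q         —       
The uvular row has no aspirated member, so the gap is the aspirated uvular stop /qʰ/.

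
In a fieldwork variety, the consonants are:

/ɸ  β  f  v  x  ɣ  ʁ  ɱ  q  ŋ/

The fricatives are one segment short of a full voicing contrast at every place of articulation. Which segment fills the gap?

/χ/

place of articulation  voiceless  voiced  
bilabial          ɸ         β       
labiodental       f         v       
velar             x         ɣ       
uvular            —         ʁ       
The uvular row has no voiceless member, so the gap is the voiceless uvular fricative /χ/.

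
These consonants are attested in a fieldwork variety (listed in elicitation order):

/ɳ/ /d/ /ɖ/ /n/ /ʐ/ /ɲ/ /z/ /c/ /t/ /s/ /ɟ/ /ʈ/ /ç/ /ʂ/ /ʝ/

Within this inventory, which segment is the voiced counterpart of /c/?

/ɟ/

/c/ is a voiceless palatal stop.
The voiced counterpart is a voiced palatal stop — in this inventory, /ɟ/.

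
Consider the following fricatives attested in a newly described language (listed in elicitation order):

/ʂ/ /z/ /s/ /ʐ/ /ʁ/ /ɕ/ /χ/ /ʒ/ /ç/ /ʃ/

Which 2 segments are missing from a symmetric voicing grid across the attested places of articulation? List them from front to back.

/ʑ/, /ʝ/

Voiceless: /s/ (alveolar), /ʃ/ (postalveolar), /ʂ/ (retroflex), /ɕ/ (alveolo-palatal), /ç/ (palatal), /χ/ (uvular).
Voiced: /z/ (alveolar), /ʒ/ (postalveolar), /ʐ/ (retroflex), /ʁ/ (uvular).
Gaps, from front to back: alveolo-palatal lacks voiced (/ʑ/); palatal lacks voiced (/ʝ/).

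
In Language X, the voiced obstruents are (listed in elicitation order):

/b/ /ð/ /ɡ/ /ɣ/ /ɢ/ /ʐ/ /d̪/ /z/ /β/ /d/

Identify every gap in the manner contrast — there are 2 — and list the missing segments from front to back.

/ɖ/, /ʁ/

Stop: /b/ (bilabial), /d̪/ (dental), /d/ (alveolar), /ɡ/ (velar), /ɢ/ (uvular).
Fricative: /β/ (bilabial), /ð/ (dental), /z/ (alveolar), /ʐ/ (retroflex), /ɣ/ (velar).
Gaps, from front to back: retroflex lacks stop (/ɖ/); uvular lacks fricative (/ʁ/).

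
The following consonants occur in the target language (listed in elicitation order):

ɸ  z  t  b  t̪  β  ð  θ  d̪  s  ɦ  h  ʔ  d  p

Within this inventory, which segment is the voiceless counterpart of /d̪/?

/d̪/ is a voiced dental stop.
The voiceless counterpart is a voiceless dental stop — in this inventory, /t̪/.

/t̪/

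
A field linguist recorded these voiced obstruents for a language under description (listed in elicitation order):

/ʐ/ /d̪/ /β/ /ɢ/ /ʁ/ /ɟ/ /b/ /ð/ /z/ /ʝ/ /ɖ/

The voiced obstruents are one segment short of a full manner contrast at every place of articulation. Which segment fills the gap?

/d/

place of articulation  stop      fricative
bilabial          b         β       
dental            d̪        ð       
alveolar          —         z       
retroflex         ɖ         ʐ       
palatal           ɟ         ʝ       
uvular            ɢ         ʁ       
The alveolar row has no stop member, so the gap is the alveolar stop /d/.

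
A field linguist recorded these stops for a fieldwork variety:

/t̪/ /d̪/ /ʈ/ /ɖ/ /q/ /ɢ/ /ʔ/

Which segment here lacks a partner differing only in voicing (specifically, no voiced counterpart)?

/ʔ/

Dental: /t̪/ ~ /d̪/
Retroflex: /ʈ/ ~ /ɖ/
Uvular: /q/ ~ /ɢ/
Glottal: only /ʔ/ (voiceless); no voiced partner.
So /ʔ/ is the unpaired segment.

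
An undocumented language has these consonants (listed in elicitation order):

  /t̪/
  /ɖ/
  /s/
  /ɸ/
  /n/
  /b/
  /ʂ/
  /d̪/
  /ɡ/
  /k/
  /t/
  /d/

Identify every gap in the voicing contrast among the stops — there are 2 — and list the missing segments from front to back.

/p/, /ʈ/

place of articulation  voiceless  voiced  
bilabial          —         b       
dental            t̪        d̪      
alveolar          t         d       
retroflex         —         ɖ       
velar             k         ɡ       
Gaps, from front to back: bilabial lacks voiceless (/p/); retroflex lacks voiceless (/ʈ/).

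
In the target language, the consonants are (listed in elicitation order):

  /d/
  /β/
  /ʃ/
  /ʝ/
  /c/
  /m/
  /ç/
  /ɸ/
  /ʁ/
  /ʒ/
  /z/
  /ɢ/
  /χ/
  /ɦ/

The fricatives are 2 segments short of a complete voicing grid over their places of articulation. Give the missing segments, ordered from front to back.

/s/, /h/

place of articulation  voiceless  voiced  
bilabial          ɸ         β       
alveolar          —         z       
postalveolar      ʃ         ʒ       
palatal           ç         ʝ       
uvular            χ         ʁ       
glottal           —         ɦ       
Gaps, from front to back: alveolar lacks voiceless (/s/); glottal lacks voiceless (/h/).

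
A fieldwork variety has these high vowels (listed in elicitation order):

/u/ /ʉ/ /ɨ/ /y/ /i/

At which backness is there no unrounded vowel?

back

backness          unrounded  rounded 
front             i         y       
central           ɨ         ʉ       
back              —         u       
Every backness has an unrounded member except back, where /ɯ/ would be expected.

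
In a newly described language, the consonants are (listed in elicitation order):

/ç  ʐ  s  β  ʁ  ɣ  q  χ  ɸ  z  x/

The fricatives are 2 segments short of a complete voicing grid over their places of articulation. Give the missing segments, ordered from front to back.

place of articulation  voiceless  voiced  
bilabial          ɸ         β       
alveolar          s         z       
retroflex         —         ʐ       
palatal           ç         —       
velar             x         ɣ       
uvular            χ         ʁ       
Gaps, from front to back: retroflex lacks voiceless (/ʂ/); palatal lacks voiced (/ʝ/).

/ʂ/, /ʝ/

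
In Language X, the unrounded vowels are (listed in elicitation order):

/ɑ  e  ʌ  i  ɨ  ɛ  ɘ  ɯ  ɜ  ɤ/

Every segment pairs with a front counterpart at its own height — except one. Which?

/ɑ/

High: /i/ ~ /ɨ/ ~ /ɯ/
High-mid: /e/ ~ /ɘ/ ~ /ɤ/
Low-mid: /ɛ/ ~ /ɜ/ ~ /ʌ/
Low: only /ɑ/ (back); no front partner.
So /ɑ/ is the unpaired segment.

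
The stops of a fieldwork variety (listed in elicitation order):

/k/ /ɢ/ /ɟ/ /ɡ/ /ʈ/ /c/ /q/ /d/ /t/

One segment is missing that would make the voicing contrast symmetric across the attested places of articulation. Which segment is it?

Voiceless: /t/ (alveolar), /ʈ/ (retroflex), /c/ (palatal), /k/ (velar), /q/ (uvular).
Voiced: /d/ (alveolar), /ɟ/ (palatal), /ɡ/ (velar), /ɢ/ (uvular).
The retroflex row has no voiced member, so the gap is the voiced retroflex stop /ɖ/.

/ɖ/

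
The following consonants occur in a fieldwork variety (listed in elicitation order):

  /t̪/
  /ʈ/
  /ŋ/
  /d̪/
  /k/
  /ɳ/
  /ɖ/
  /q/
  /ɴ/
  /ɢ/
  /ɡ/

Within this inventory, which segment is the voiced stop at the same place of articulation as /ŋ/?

/ŋ/ is a velar nasal.
The voiced stop at the same place is a voiced velar stop — in this inventory, /ɡ/.

/ɡ/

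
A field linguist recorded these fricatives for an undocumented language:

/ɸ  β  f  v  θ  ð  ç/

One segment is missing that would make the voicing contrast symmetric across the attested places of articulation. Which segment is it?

bilabial: voiceless /ɸ/, voiced /β/.
labiodental: voiceless /f/, voiced /v/.
dental: voiceless /θ/, voiced /ð/.
palatal: voiceless /ç/, voiced —.
The palatal row has no voiced member, so the gap is the voiced palatal fricative /ʝ/.

/ʝ/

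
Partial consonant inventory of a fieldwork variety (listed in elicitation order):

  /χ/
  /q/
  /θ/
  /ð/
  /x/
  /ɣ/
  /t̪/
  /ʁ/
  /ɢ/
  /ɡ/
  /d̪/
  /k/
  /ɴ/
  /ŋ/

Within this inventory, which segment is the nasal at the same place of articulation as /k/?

/k/ is a voiceless velar stop.
The nasal at the same place is a velar nasal — in this inventory, /ŋ/.

/ŋ/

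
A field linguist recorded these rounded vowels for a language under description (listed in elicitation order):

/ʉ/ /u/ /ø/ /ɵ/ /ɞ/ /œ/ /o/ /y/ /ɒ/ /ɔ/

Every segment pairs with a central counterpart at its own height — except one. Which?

High: /y/ ~ /ʉ/ ~ /u/
High-mid: /ø/ ~ /ɵ/ ~ /o/
Low-mid: /œ/ ~ /ɞ/ ~ /ɔ/
Low: only /ɒ/ (back); no central partner.
So /ɒ/ is the unpaired segment.

/ɒ/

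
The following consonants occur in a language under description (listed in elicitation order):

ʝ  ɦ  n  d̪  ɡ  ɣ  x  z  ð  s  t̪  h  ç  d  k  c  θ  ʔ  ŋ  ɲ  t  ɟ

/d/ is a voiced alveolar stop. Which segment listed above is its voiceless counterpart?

The voiceless counterpart is a voiceless alveolar stop — in this inventory, /t/.

/t/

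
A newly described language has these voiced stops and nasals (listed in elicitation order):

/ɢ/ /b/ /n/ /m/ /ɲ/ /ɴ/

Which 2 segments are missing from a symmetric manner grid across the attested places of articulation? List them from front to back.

/d/, /ɟ/

Oral stop: /b/ (bilabial), /ɢ/ (uvular).
Nasal: /m/ (bilabial), /n/ (alveolar), /ɲ/ (palatal), /ɴ/ (uvular).
Gaps, from front to back: alveolar lacks oral stop (/d/); palatal lacks oral stop (/ɟ/).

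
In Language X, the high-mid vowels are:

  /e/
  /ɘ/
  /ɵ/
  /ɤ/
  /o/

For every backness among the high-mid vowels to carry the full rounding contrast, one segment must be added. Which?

Unrounded: /e/ (front), /ɘ/ (central), /ɤ/ (back).
Rounded: /ɵ/ (central), /o/ (back).
The front row has no rounded member, so the gap is the front rounded vowel /ø/.

/ø/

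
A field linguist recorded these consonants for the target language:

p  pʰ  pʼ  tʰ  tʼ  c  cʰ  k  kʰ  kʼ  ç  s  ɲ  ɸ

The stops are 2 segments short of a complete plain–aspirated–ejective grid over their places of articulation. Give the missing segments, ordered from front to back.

/t/, /cʼ/

Plain: /p/ (bilabial), /c/ (palatal), /k/ (velar).
Aspirated: /pʰ/ (bilabial), /tʰ/ (alveolar), /cʰ/ (palatal), /kʰ/ (velar).
Ejective: /pʼ/ (bilabial), /tʼ/ (alveolar), /kʼ/ (velar).
Gaps, from front to back: alveolar lacks plain (/t/); palatal lacks ejective (/cʼ/).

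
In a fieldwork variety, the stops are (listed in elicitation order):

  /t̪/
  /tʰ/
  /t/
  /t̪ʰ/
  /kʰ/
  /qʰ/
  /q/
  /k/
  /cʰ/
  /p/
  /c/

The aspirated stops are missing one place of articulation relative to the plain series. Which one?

place of articulation  plain     aspirated
bilabial          p         —       
dental            t̪        t̪ʰ     
alveolar          t         tʰ      
palatal           c         cʰ      
velar             k         kʰ      
uvular            q         qʰ      
Every place of articulation has an aspirated member except bilabial, where /pʰ/ would be expected.

bilabial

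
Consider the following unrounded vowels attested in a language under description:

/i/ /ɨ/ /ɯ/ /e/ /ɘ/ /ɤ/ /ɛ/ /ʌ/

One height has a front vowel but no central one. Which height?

low-mid

high: front /i/, central /ɨ/, back /ɯ/.
high-mid: front /e/, central /ɘ/, back /ɤ/.
low-mid: front /ɛ/, central —, back /ʌ/.
Every height has a central member except low-mid, where /ɜ/ would be expected.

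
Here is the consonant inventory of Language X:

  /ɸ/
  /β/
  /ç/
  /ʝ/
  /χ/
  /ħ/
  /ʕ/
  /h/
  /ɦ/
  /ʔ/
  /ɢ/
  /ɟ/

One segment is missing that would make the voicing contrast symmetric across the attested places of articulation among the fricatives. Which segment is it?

/ʁ/

place of articulation  voiceless  voiced  
bilabial          ɸ         β       
palatal           ç         ʝ       
uvular            χ         —       
pharyngeal        ħ         ʕ       
glottal           h         ɦ       
The uvular row has no voiced member, so the gap is the voiced uvular fricative /ʁ/.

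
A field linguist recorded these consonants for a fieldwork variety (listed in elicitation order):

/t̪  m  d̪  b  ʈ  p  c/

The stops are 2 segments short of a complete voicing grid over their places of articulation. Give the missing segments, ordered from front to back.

/ɖ/, /ɟ/

Voiceless: /p/ (bilabial), /t̪/ (dental), /ʈ/ (retroflex), /c/ (palatal).
Voiced: /b/ (bilabial), /d̪/ (dental).
Gaps, from front to back: retroflex lacks voiced (/ɖ/); palatal lacks voiced (/ɟ/).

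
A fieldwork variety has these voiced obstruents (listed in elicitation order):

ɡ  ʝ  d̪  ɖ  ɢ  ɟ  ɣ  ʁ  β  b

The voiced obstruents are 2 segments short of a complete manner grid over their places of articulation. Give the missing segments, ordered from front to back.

/ð/, /ʐ/

place of articulation  stop      fricative
bilabial          b         β       
dental            d̪        —       
retroflex         ɖ         —       
palatal           ɟ         ʝ       
velar             ɡ         ɣ       
uvular            ɢ         ʁ       
Gaps, from front to back: dental lacks fricative (/ð/); retroflex lacks fricative (/ʐ/).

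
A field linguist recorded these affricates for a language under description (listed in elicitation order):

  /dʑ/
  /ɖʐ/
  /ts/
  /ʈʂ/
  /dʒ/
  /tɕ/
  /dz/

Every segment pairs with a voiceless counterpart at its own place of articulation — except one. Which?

/dʒ/

Alveolar: /ts/ ~ /dz/
Retroflex: /ʈʂ/ ~ /ɖʐ/
Alveolo-palatal: /tɕ/ ~ /dʑ/
Postalveolar: only /dʒ/ (voiced); no voiceless partner.
So /dʒ/ is the unpaired segment.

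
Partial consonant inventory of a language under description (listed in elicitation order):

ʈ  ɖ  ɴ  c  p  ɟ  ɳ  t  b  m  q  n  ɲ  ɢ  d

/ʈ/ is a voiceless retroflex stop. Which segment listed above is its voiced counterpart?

/ɖ/

The voiced counterpart is a voiced retroflex stop — in this inventory, /ɖ/.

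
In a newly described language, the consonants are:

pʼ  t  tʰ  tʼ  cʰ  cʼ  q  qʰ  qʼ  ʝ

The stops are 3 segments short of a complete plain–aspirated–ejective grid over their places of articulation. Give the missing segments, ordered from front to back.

bilabial: plain —, aspirated —, ejective /pʼ/.
alveolar: plain /t/, aspirated /tʰ/, ejective /tʼ/.
palatal: plain —, aspirated /cʰ/, ejective /cʼ/.
uvular: plain /q/, aspirated /qʰ/, ejective /qʼ/.
Gaps, from front to back: bilabial lacks plain (/p/); bilabial lacks aspirated (/pʰ/); palatal lacks plain (/c/).

/p/, /pʰ/, /c/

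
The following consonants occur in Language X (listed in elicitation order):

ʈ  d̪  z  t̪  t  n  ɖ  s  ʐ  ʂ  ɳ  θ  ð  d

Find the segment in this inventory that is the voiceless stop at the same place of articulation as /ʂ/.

/ʂ/ is a voiceless retroflex fricative.
The voiceless stop at the same place is a voiceless retroflex stop — in this inventory, /ʈ/.

/ʈ/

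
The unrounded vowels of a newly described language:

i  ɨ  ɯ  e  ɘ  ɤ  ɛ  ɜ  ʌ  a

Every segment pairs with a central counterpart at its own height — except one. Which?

High: /i/ ~ /ɨ/ ~ /ɯ/
High-mid: /e/ ~ /ɘ/ ~ /ɤ/
Low-mid: /ɛ/ ~ /ɜ/ ~ /ʌ/
Low: only /a/ (front); no central partner.
So /a/ is the unpaired segment.

/a/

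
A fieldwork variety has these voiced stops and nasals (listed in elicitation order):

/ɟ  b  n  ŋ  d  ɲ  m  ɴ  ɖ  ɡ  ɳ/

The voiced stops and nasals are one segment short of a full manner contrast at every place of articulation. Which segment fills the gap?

place of articulation  oral stop  nasal   
bilabial          b         m       
alveolar          d         n       
retroflex         ɖ         ɳ       
palatal           ɟ         ɲ       
velar             ɡ         ŋ       
uvular            —         ɴ       
The uvular row has no oral stop member, so the gap is the uvular oral stop /ɢ/.

/ɢ/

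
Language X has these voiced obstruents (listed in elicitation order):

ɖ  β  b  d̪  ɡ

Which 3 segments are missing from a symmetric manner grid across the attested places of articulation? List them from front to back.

Stop: /b/ (bilabial), /d̪/ (dental), /ɖ/ (retroflex), /ɡ/ (velar).
Fricative: /β/ (bilabial).
Gaps, from front to back: dental lacks fricative (/ð/); retroflex lacks fricative (/ʐ/); velar lacks fricative (/ɣ/).

/ð/, /ʐ/, /ɣ/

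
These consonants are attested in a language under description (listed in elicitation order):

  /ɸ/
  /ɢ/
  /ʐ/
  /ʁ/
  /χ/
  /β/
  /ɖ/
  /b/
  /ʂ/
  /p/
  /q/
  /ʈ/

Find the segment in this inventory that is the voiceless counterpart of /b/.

/b/ is a voiced bilabial stop.
The voiceless counterpart is a voiceless bilabial stop — in this inventory, /p/.

/p/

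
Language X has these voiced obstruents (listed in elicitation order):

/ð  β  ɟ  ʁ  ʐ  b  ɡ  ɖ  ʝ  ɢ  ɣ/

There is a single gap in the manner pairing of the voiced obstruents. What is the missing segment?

/d̪/

bilabial: stop /b/, fricative /β/.
dental: stop —, fricative /ð/.
retroflex: stop /ɖ/, fricative /ʐ/.
palatal: stop /ɟ/, fricative /ʝ/.
velar: stop /ɡ/, fricative /ɣ/.
uvular: stop /ɢ/, fricative /ʁ/.
The dental row has no stop member, so the gap is the dental stop /d̪/.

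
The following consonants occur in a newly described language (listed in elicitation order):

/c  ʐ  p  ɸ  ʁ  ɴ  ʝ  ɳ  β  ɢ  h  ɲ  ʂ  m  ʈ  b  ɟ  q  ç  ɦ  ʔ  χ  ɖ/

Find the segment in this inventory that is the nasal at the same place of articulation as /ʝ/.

/ʝ/ is a voiced palatal fricative.
The nasal at the same place is a palatal nasal — in this inventory, /ɲ/.

/ɲ/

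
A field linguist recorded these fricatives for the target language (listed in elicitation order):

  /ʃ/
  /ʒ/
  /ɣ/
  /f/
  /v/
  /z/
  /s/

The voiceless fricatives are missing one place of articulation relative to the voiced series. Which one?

velar

labiodental: voiceless /f/, voiced /v/.
alveolar: voiceless /s/, voiced /z/.
postalveolar: voiceless /ʃ/, voiced /ʒ/.
velar: voiceless —, voiced /ɣ/.
Every place of articulation has a voiceless member except velar, where /x/ would be expected.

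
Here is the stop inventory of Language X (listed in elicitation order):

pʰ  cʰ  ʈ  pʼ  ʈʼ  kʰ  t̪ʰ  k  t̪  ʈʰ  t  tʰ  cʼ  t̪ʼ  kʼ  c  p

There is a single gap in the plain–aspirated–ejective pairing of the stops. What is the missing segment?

Plain: /p/ (bilabial), /t̪/ (dental), /t/ (alveolar), /ʈ/ (retroflex), /c/ (palatal), /k/ (velar).
Aspirated: /pʰ/ (bilabial), /t̪ʰ/ (dental), /tʰ/ (alveolar), /ʈʰ/ (retroflex), /cʰ/ (palatal), /kʰ/ (velar).
Ejective: /pʼ/ (bilabial), /t̪ʼ/ (dental), /ʈʼ/ (retroflex), /cʼ/ (palatal), /kʼ/ (velar).
The alveolar row has no ejective member, so the gap is the ejective alveolar stop /tʼ/.

/tʼ/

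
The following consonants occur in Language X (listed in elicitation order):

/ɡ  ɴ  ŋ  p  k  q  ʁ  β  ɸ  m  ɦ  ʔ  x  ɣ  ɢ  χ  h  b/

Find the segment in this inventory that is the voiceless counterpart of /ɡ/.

/ɡ/ is a voiced velar stop.
The voiceless counterpart is a voiceless velar stop — in this inventory, /k/.

/k/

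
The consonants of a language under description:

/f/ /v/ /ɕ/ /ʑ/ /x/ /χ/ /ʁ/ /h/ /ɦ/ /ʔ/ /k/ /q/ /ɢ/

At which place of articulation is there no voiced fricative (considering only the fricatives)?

Voiceless: /f/ (labiodental), /ɕ/ (alveolo-palatal), /x/ (velar), /χ/ (uvular), /h/ (glottal).
Voiced: /v/ (labiodental), /ʑ/ (alveolo-palatal), /ʁ/ (uvular), /ɦ/ (glottal).
Every place of articulation has a voiced member except velar, where /ɣ/ would be expected.

velar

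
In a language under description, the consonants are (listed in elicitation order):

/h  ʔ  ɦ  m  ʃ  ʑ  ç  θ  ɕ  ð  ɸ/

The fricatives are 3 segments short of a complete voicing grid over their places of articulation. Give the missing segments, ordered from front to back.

/β/, /ʒ/, /ʝ/

bilabial: voiceless /ɸ/, voiced —.
dental: voiceless /θ/, voiced /ð/.
postalveolar: voiceless /ʃ/, voiced —.
alveolo-palatal: voiceless /ɕ/, voiced /ʑ/.
palatal: voiceless /ç/, voiced —.
glottal: voiceless /h/, voiced /ɦ/.
Gaps, from front to back: bilabial lacks voiced (/β/); postalveolar lacks voiced (/ʒ/); palatal lacks voiced (/ʝ/).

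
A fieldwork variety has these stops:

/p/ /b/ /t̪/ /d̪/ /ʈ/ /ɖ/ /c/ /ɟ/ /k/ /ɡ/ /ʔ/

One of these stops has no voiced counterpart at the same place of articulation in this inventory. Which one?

/ʔ/

Bilabial: /p/ ~ /b/
Dental: /t̪/ ~ /d̪/
Retroflex: /ʈ/ ~ /ɖ/
Palatal: /c/ ~ /ɟ/
Velar: /k/ ~ /ɡ/
Glottal: only /ʔ/ (voiceless); no voiced partner.
So /ʔ/ is the unpaired segment.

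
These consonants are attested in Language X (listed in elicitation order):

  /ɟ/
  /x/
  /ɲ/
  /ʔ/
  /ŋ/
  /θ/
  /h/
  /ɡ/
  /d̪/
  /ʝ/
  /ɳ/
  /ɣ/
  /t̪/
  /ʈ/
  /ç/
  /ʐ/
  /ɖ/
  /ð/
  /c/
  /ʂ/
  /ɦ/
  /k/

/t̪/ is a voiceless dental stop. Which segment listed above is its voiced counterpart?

The voiced counterpart is a voiced dental stop — in this inventory, /d̪/.

/d̪/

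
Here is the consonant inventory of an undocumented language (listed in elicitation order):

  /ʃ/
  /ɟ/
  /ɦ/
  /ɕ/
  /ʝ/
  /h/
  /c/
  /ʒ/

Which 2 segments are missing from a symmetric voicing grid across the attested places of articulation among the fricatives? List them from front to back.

Voiceless: /ʃ/ (postalveolar), /ɕ/ (alveolo-palatal), /h/ (glottal).
Voiced: /ʒ/ (postalveolar), /ʝ/ (palatal), /ɦ/ (glottal).
Gaps, from front to back: alveolo-palatal lacks voiced (/ʑ/); palatal lacks voiceless (/ç/).

/ʑ/, /ç/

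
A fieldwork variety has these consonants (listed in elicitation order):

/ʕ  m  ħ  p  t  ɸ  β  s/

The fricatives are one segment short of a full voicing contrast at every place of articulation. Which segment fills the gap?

/z/

place of articulation  voiceless  voiced  
bilabial          ɸ         β       
alveolar          s         —       
pharyngeal        ħ         ʕ       
The alveolar row has no voiced member, so the gap is the voiced alveolar fricative /z/.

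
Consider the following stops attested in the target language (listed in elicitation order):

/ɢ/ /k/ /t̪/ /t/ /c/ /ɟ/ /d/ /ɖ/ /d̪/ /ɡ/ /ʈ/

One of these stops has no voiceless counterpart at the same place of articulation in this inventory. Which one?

/ɢ/

Dental: /t̪/ ~ /d̪/
Alveolar: /t/ ~ /d/
Retroflex: /ʈ/ ~ /ɖ/
Palatal: /c/ ~ /ɟ/
Velar: /k/ ~ /ɡ/
Uvular: only /ɢ/ (voiced); no voiceless partner.
So /ɢ/ is the unpaired segment.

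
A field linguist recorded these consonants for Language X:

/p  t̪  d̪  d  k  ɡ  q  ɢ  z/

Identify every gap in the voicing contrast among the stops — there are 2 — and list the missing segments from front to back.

place of articulation  voiceless  voiced  
bilabial          p         —       
dental            t̪        d̪      
alveolar          —         d       
velar             k         ɡ       
uvular            q         ɢ       
Gaps, from front to back: bilabial lacks voiced (/b/); alveolar lacks voiceless (/t/).

/b/, /t/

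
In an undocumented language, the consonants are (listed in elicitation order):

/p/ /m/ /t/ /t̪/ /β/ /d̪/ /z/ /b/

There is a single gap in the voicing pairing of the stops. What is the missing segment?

bilabial: voiceless /p/, voiced /b/.
dental: voiceless /t̪/, voiced /d̪/.
alveolar: voiceless /t/, voiced —.
The alveolar row has no voiced member, so the gap is the voiced alveolar stop /d/.

/d/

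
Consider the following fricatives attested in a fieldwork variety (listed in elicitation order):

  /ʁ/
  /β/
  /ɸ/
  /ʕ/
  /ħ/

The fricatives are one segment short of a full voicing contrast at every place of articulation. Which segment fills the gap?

/χ/

place of articulation  voiceless  voiced  
bilabial          ɸ         β       
uvular            —         ʁ       
pharyngeal        ħ         ʕ       
The uvular row has no voiceless member, so the gap is the voiceless uvular fricative /χ/.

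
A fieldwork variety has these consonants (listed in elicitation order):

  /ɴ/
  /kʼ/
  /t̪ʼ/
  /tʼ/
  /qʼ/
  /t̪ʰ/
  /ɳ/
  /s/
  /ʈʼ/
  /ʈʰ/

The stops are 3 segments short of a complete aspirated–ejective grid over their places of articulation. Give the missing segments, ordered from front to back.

dental: aspirated /t̪ʰ/, ejective /t̪ʼ/.
alveolar: aspirated —, ejective /tʼ/.
retroflex: aspirated /ʈʰ/, ejective /ʈʼ/.
velar: aspirated —, ejective /kʼ/.
uvular: aspirated —, ejective /qʼ/.
Gaps, from front to back: alveolar lacks aspirated (/tʰ/); velar lacks aspirated (/kʰ/); uvular lacks aspirated (/qʰ/).

/tʰ/, /kʰ/, /qʰ/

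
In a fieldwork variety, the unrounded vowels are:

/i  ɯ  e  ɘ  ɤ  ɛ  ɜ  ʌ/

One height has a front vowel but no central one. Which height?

high

high: front /i/, central —, back /ɯ/.
high-mid: front /e/, central /ɘ/, back /ɤ/.
low-mid: front /ɛ/, central /ɜ/, back /ʌ/.
Every height has a central member except high, where /ɨ/ would be expected.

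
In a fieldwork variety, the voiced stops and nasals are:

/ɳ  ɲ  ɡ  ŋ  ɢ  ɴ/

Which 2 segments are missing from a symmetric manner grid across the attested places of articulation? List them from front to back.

retroflex: oral stop —, nasal /ɳ/.
palatal: oral stop —, nasal /ɲ/.
velar: oral stop /ɡ/, nasal /ŋ/.
uvular: oral stop /ɢ/, nasal /ɴ/.
Gaps, from front to back: retroflex lacks oral stop (/ɖ/); palatal lacks oral stop (/ɟ/).

/ɖ/, /ɟ/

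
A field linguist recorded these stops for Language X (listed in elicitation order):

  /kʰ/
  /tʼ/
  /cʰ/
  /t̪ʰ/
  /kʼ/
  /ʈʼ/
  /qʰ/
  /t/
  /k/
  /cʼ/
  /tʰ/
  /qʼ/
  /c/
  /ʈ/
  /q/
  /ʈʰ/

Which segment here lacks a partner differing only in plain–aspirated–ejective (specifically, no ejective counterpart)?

Alveolar: /t/ ~ /tʰ/ ~ /tʼ/
Retroflex: /ʈ/ ~ /ʈʰ/ ~ /ʈʼ/
Palatal: /c/ ~ /cʰ/ ~ /cʼ/
Velar: /k/ ~ /kʰ/ ~ /kʼ/
Uvular: /q/ ~ /qʰ/ ~ /qʼ/
Dental: only /t̪ʰ/ (aspirated); no ejective partner.
So /t̪ʰ/ is the unpaired segment.

/t̪ʰ/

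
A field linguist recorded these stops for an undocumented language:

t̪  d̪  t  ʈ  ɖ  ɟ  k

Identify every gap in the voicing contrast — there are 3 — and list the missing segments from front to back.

/d/, /c/, /ɡ/

dental: voiceless /t̪/, voiced /d̪/.
alveolar: voiceless /t/, voiced —.
retroflex: voiceless /ʈ/, voiced /ɖ/.
palatal: voiceless —, voiced /ɟ/.
velar: voiceless /k/, voiced —.
Gaps, from front to back: alveolar lacks voiced (/d/); palatal lacks voiceless (/c/); velar lacks voiced (/ɡ/).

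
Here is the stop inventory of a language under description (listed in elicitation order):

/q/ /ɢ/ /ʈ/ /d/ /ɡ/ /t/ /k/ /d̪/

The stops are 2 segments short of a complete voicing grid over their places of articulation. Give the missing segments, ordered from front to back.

/t̪/, /ɖ/

place of articulation  voiceless  voiced  
dental            —         d̪      
alveolar          t         d       
retroflex         ʈ         —       
velar             k         ɡ       
uvular            q         ɢ       
Gaps, from front to back: dental lacks voiceless (/t̪/); retroflex lacks voiced (/ɖ/).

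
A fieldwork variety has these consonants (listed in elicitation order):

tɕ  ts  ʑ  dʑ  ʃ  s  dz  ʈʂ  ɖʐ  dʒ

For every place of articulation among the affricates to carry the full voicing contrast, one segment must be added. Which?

Voiceless: /ts/ (alveolar), /ʈʂ/ (retroflex), /tɕ/ (alveolo-palatal).
Voiced: /dz/ (alveolar), /dʒ/ (postalveolar), /ɖʐ/ (retroflex), /dʑ/ (alveolo-palatal).
The postalveolar row has no voiceless member, so the gap is the voiceless postalveolar affricate /tʃ/.

/tʃ/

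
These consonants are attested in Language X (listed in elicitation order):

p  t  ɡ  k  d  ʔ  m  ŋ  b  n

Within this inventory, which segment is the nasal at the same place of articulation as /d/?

/n/

/d/ is a voiced alveolar stop.
The nasal at the same place is an alveolar nasal — in this inventory, /n/.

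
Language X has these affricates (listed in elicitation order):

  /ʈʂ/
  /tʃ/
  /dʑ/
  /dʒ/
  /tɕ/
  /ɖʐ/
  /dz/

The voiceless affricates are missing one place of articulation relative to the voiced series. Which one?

Voiceless: /tʃ/ (postalveolar), /ʈʂ/ (retroflex), /tɕ/ (alveolo-palatal).
Voiced: /dz/ (alveolar), /dʒ/ (postalveolar), /ɖʐ/ (retroflex), /dʑ/ (alveolo-palatal).
Every place of articulation has a voiceless member except alveolar, where /ts/ would be expected.

alveolar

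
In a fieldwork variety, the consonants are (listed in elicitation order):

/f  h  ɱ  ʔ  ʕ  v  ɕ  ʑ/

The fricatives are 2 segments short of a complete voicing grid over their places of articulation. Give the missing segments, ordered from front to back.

labiodental: voiceless /f/, voiced /v/.
alveolo-palatal: voiceless /ɕ/, voiced /ʑ/.
pharyngeal: voiceless —, voiced /ʕ/.
glottal: voiceless /h/, voiced —.
Gaps, from front to back: pharyngeal lacks voiceless (/ħ/); glottal lacks voiced (/ɦ/).

/ħ/, /ɦ/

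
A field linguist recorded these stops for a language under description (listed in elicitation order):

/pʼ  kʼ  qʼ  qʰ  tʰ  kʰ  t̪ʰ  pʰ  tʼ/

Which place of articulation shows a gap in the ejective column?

dental

Aspirated: /pʰ/ (bilabial), /t̪ʰ/ (dental), /tʰ/ (alveolar), /kʰ/ (velar), /qʰ/ (uvular).
Ejective: /pʼ/ (bilabial), /tʼ/ (alveolar), /kʼ/ (velar), /qʼ/ (uvular).
Every place of articulation has an ejective member except dental, where /t̪ʼ/ would be expected.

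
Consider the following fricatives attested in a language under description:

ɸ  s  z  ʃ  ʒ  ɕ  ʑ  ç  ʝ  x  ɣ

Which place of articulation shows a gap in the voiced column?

bilabial

bilabial: voiceless /ɸ/, voiced —.
alveolar: voiceless /s/, voiced /z/.
postalveolar: voiceless /ʃ/, voiced /ʒ/.
alveolo-palatal: voiceless /ɕ/, voiced /ʑ/.
palatal: voiceless /ç/, voiced /ʝ/.
velar: voiceless /x/, voiced /ɣ/.
Every place of articulation has a voiced member except bilabial, where /β/ would be expected.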